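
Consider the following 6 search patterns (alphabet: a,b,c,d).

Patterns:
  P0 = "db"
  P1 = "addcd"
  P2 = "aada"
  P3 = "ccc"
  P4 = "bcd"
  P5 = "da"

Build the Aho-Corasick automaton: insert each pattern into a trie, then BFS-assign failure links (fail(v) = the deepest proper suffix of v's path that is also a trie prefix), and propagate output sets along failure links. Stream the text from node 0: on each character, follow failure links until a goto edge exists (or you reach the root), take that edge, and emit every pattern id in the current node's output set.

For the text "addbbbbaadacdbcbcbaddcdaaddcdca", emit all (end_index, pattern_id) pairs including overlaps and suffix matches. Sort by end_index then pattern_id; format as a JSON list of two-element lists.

Build:
Trie nodes:
  0='ε' goto a→3 b→14 c→11 d→1
  1='d' goto a→17 b→2
  2='db' goto ·  [P0 ends]
  3='a' goto a→8 d→4
  4='ad' goto d→5
  5='add' goto c→6
  6='addc' goto d→7
  7='addcd' goto ·  [P1 ends]
  8='aa' goto d→9
  9='aad' goto a→10
  10='aada' goto ·  [P2 ends]
  11='c' goto c→12
  12='cc' goto c→13
  13='ccc' goto ·  [P3 ends]
  14='b' goto c→15
  15='bc' goto d→16
  16='bcd' goto ·  [P4 ends]
  17='da' goto ·  [P5 ends]

BFS fail/out derivation:
  n1('d'): parent n0 fail=0; on 'd' 0 → fail=0;  out ∅∪∅=∅
  n3('a'): parent n0 fail=0; on 'a' 0 → fail=0;  out ∅∪∅=∅
  n11('c'): parent n0 fail=0; on 'c' 0 → fail=0;  out ∅∪∅=∅
  n14('b'): parent n0 fail=0; on 'b' 0 → fail=0;  out ∅∪∅=∅
  n2('db'): parent n1 fail=0; on 'b' 0 → fail=14;  out {0}∪∅={0}
  n4('ad'): parent n3 fail=0; on 'd' 0 → fail=1;  out ∅∪∅=∅
  n8('aa'): parent n3 fail=0; on 'a' 0 → fail=3;  out ∅∪∅=∅
  n12('cc'): parent n11 fail=0; on 'c' 0 → fail=11;  out ∅∪∅=∅
  n15('bc'): parent n14 fail=0; on 'c' 0 → fail=11;  out ∅∪∅=∅
  n17('da'): parent n1 fail=0; on 'a' 0 → fail=3;  out {5}∪∅={5}
  n5('add'): parent n4 fail=1; on 'd' 1→0 → fail=1;  out ∅∪∅=∅
  n9('aad'): parent n8 fail=3; on 'd' 3 → fail=4;  out ∅∪∅=∅
  n13('ccc'): parent n12 fail=11; on 'c' 11 → fail=12;  out {3}∪∅={3}
  n16('bcd'): parent n15 fail=11; on 'd' 11→0 → fail=1;  out {4}∪∅={4}
  n6('addc'): parent n5 fail=1; on 'c' 1→0 → fail=11;  out ∅∪∅=∅
  n10('aada'): parent n9 fail=4; on 'a' 4→1 → fail=17;  out {2}∪{5}={2,5}
  n7('addcd'): parent n6 fail=11; on 'd' 11→0 → fail=1;  out {1}∪∅={1}

Scan:
[0] read 'a'  n0⇒n3
[1] read 'd'  n3⇒n4
[2] read 'd'  n4⇒n5
[3] read 'b'  n5⇒n2 (fail-walked)  → match P0@[2:3]
[4] read 'b'  n2⇒n14 (fail-walked)
[5] read 'b'  n14⇒n14 (fail-walked)
[6] read 'b'  n14⇒n14 (fail-walked)
[7] read 'a'  n14⇒n3 (fail-walked)
[8] read 'a'  n3⇒n8
[9] read 'd'  n8⇒n9
[10] read 'a'  n9⇒n10  → match P2@[7:10],P5@[9:10]
[11] read 'c'  n10⇒n11 (fail-walked)
[12] read 'd'  n11⇒n1 (fail-walked)
[13] read 'b'  n1⇒n2  → match P0@[12:13]
[14] read 'c'  n2⇒n15 (fail-walked)
[15] read 'b'  n15⇒n14 (fail-walked)
[16] read 'c'  n14⇒n15
[17] read 'b'  n15⇒n14 (fail-walked)
[18] read 'a'  n14⇒n3 (fail-walked)
[19] read 'd'  n3⇒n4
[20] read 'd'  n4⇒n5
[21] read 'c'  n5⇒n6
[22] read 'd'  n6⇒n7  → match P1@[18:22]
[23] read 'a'  n7⇒n17 (fail-walked)  → match P5@[22:23]
[24] read 'a'  n17⇒n8 (fail-walked)
[25] read 'd'  n8⇒n9
[26] read 'd'  n9⇒n5 (fail-walked)
[27] read 'c'  n5⇒n6
[28] read 'd'  n6⇒n7  → match P1@[24:28]
[29] read 'c'  n7⇒n11 (fail-walked)
[30] read 'a'  n11⇒n3 (fail-walked)

Result: [[3,0],[10,2],[10,5],[13,0],[22,1],[23,5],[28,1]]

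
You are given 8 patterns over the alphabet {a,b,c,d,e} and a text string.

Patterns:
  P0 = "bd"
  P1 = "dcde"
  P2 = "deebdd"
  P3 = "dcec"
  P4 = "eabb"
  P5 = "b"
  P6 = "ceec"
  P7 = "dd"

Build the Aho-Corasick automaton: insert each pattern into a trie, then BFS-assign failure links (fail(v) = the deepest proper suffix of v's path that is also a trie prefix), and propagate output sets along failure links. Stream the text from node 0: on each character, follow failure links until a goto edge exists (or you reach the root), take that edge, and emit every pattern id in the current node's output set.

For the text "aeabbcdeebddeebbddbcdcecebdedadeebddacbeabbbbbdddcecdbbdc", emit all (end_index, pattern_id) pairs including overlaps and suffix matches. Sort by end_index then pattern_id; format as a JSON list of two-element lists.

Build:
Trie (insert patterns):
  0='ε' goto b→1 c→18 d→3 e→14
  1='b' goto d→2  [P5 ends]
  2='bd' goto ·  [P0 ends]
  3='d' goto c→4 d→22 e→7
  4='dc' goto d→5 e→12
  5='dcd' goto e→6
  6='dcde' goto ·  [P1 ends]
  7='de' goto e→8
  8='dee' goto b→9
  9='deeb' goto d→10
  10='deebd' goto d→11
  11='deebdd' goto ·  [P2 ends]
  12='dce' goto c→13
  13='dcec' goto ·  [P3 ends]
  14='e' goto a→15
  15='ea' goto b→16
  16='eab' goto b→17
  17='eabb' goto ·  [P4 ends]
  18='c' goto e→19
  19='ce' goto e→20
  20='cee' goto c→21
  21='ceec' goto ·  [P6 ends]
  22='dd' goto ·  [P7 ends]

Failure links (BFS by depth):
  fail(1) 'b': from fail(0)=0 chase 'b': 0 ⇒ 0;  out={5}∪out(0)={5}
  fail(3) 'd': from fail(0)=0 chase 'd': 0 ⇒ 0;  out=∅∪out(0)=∅
  fail(14) 'e': from fail(0)=0 chase 'e': 0 ⇒ 0;  out=∅∪out(0)=∅
  fail(18) 'c': from fail(0)=0 chase 'c': 0 ⇒ 0;  out=∅∪out(0)=∅
  fail(2) 'bd': from fail(1)=0 chase 'd': 0 ⇒ 3;  out={0}∪out(3)={0}
  fail(4) 'dc': from fail(3)=0 chase 'c': 0 ⇒ 18;  out=∅∪out(18)=∅
  fail(7) 'de': from fail(3)=0 chase 'e': 0 ⇒ 14;  out=∅∪out(14)=∅
  fail(15) 'ea': from fail(14)=0 chase 'a': 0 ⇒ 0;  out=∅∪out(0)=∅
  fail(19) 'ce': from fail(18)=0 chase 'e': 0 ⇒ 14;  out=∅∪out(14)=∅
  fail(22) 'dd': from fail(3)=0 chase 'd': 0 ⇒ 3;  out={7}∪out(3)={7}
  fail(5) 'dcd': from fail(4)=18 chase 'd': 18→0 ⇒ 3;  out=∅∪out(3)=∅
  fail(8) 'dee': from fail(7)=14 chase 'e': 14→0 ⇒ 14;  out=∅∪out(14)=∅
  fail(12) 'dce': from fail(4)=18 chase 'e': 18 ⇒ 19;  out=∅∪out(19)=∅
  fail(16) 'eab': from fail(15)=0 chase 'b': 0 ⇒ 1;  out=∅∪out(1)={5}
  fail(20) 'cee': from fail(19)=14 chase 'e': 14→0 ⇒ 14;  out=∅∪out(14)=∅
  fail(6) 'dcde': from fail(5)=3 chase 'e': 3 ⇒ 7;  out={1}∪out(7)={1}
  fail(9) 'deeb': from fail(8)=14 chase 'b': 14→0 ⇒ 1;  out=∅∪out(1)={5}
  fail(13) 'dcec': from fail(12)=19 chase 'c': 19→14→0 ⇒ 18;  out={3}∪out(18)={3}
  fail(17) 'eabb': from fail(16)=1 chase 'b': 1→0 ⇒ 1;  out={4}∪out(1)={4,5}
  fail(21) 'ceec': from fail(20)=14 chase 'c': 14→0 ⇒ 18;  out={6}∪out(18)={6}
  fail(10) 'deebd': from fail(9)=1 chase 'd': 1 ⇒ 2;  out=∅∪out(2)={0}
  fail(11) 'deebdd': from fail(10)=2 chase 'd': 2→3 ⇒ 22;  out={2}∪out(22)={2,7}

Scan:
[0] read 'a'  n0⇒n0
[1] read 'e'  n0⇒n14
[2] read 'a'  n14⇒n15
[3] read 'b'  n15⇒n16  emit P5@[3:3]
[4] read 'b'  n16⇒n17  emit P4@[1:4],P5@[4:4]
[5] read 'c'  n17⇒n18 (fail-walked)
[6] read 'd'  n18⇒n3 (fail-walked)
[7] read 'e'  n3⇒n7
[8] read 'e'  n7⇒n8
[9] read 'b'  n8⇒n9  emit P5@[9:9]
[10] read 'd'  n9⇒n10  emit P0@[9:10]
[11] read 'd'  n10⇒n11  emit P2@[6:11],P7@[10:11]
[12] read 'e'  n11⇒n7 (fail-walked)
[13] read 'e'  n7⇒n8
[14] read 'b'  n8⇒n9  emit P5@[14:14]
[15] read 'b'  n9⇒n1 (fail-walked)  emit P5@[15:15]
[16] read 'd'  n1⇒n2  emit P0@[15:16]
[17] read 'd'  n2⇒n22 (fail-walked)  emit P7@[16:17]
[18] read 'b'  n22⇒n1 (fail-walked)  emit P5@[18:18]
[19] read 'c'  n1⇒n18 (fail-walked)
[20] read 'd'  n18⇒n3 (fail-walked)
[21] read 'c'  n3⇒n4
[22] read 'e'  n4⇒n12
[23] read 'c'  n12⇒n13  emit P3@[20:23]
[24] read 'e'  n13⇒n19 (fail-walked)
[25] read 'b'  n19⇒n1 (fail-walked)  emit P5@[25:25]
[26] read 'd'  n1⇒n2  emit P0@[25:26]
[27] read 'e'  n2⇒n7 (fail-walked)
[28] read 'd'  n7⇒n3 (fail-walked)
[29] read 'a'  n3⇒n0 (fail-walked)
[30] read 'd'  n0⇒n3
[31] read 'e'  n3⇒n7
[32] read 'e'  n7⇒n8
[33] read 'b'  n8⇒n9  emit P5@[33:33]
[34] read 'd'  n9⇒n10  emit P0@[33:34]
[35] read 'd'  n10⇒n11  emit P2@[30:35],P7@[34:35]
[36] read 'a'  n11⇒n0 (fail-walked)
[37] read 'c'  n0⇒n18
[38] read 'b'  n18⇒n1 (fail-walked)  emit P5@[38:38]
[39] read 'e'  n1⇒n14 (fail-walked)
[40] read 'a'  n14⇒n15
[41] read 'b'  n15⇒n16  emit P5@[41:41]
[42] read 'b'  n16⇒n17  emit P4@[39:42],P5@[42:42]
[43] read 'b'  n17⇒n1 (fail-walked)  emit P5@[43:43]
[44] read 'b'  n1⇒n1 (fail-walked)  emit P5@[44:44]
[45] read 'b'  n1⇒n1 (fail-walked)  emit P5@[45:45]
[46] read 'd'  n1⇒n2  emit P0@[45:46]
[47] read 'd'  n2⇒n22 (fail-walked)  emit P7@[46:47]
[48] read 'd'  n22⇒n22 (fail-walked)  emit P7@[47:48]
[49] read 'c'  n22⇒n4 (fail-walked)
[50] read 'e'  n4⇒n12
[51] read 'c'  n12⇒n13  emit P3@[48:51]
[52] read 'd'  n13⇒n3 (fail-walked)
[53] read 'b'  n3⇒n1 (fail-walked)  emit P5@[53:53]
[54] read 'b'  n1⇒n1 (fail-walked)  emit P5@[54:54]
[55] read 'd'  n1⇒n2  emit P0@[54:55]
[56] read 'c'  n2⇒n4 (fail-walked)

All matches (sorted): [[3,5],[4,4],[4,5],[9,5],[10,0],[11,2],[11,7],[14,5],[15,5],[16,0],[17,7],[18,5],[23,3],[25,5],[26,0],[33,5],[34,0],[35,2],[35,7],[38,5],[41,5],[42,4],[42,5],[43,5],[44,5],[45,5],[46,0],[47,7],[48,7],[51,3],[53,5],[54,5],[55,0]]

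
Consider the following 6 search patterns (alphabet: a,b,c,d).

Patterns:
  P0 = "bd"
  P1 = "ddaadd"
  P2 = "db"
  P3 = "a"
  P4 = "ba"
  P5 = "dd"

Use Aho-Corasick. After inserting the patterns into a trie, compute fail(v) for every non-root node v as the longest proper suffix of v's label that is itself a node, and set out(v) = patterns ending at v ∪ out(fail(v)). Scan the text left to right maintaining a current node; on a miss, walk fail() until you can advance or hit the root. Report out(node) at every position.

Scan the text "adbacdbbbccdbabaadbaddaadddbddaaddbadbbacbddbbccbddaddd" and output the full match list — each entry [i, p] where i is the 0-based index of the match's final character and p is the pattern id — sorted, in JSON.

Build:
Trie nodes:
  0='ε' goto a→10 b→1 d→3
  1='b' goto a→11 d→2
  2='bd' goto ·  [P0 ends]
  3='d' goto b→9 d→4
  4='dd' goto a→5  [P5 ends]
  5='dda' goto a→6
  6='ddaa' goto d→7
  7='ddaad' goto d→8
  8='ddaadd' goto ·  [P1 ends]
  9='db' goto ·  [P2 ends]
  10='a' goto ·  [P3 ends]
  11='ba' goto ·  [P4 ends]

BFS fail/out derivation:
  fail(1) 'b': from fail(0)=0 chase 'b': 0 ⇒ 0;  out=∅∪out(0)=∅
  fail(3) 'd': from fail(0)=0 chase 'd': 0 ⇒ 0;  out=∅∪out(0)=∅
  fail(10) 'a': from fail(0)=0 chase 'a': 0 ⇒ 0;  out={3}∪out(0)={3}
  fail(2) 'bd': from fail(1)=0 chase 'd': 0 ⇒ 3;  out={0}∪out(3)={0}
  fail(4) 'dd': from fail(3)=0 chase 'd': 0 ⇒ 3;  out={5}∪out(3)={5}
  fail(9) 'db': from fail(3)=0 chase 'b': 0 ⇒ 1;  out={2}∪out(1)={2}
  fail(11) 'ba': from fail(1)=0 chase 'a': 0 ⇒ 10;  out={4}∪out(10)={3,4}
  fail(5) 'dda': from fail(4)=3 chase 'a': 3→0 ⇒ 10;  out=∅∪out(10)={3}
  fail(6) 'ddaa': from fail(5)=10 chase 'a': 10→0 ⇒ 10;  out=∅∪out(10)={3}
  fail(7) 'ddaad': from fail(6)=10 chase 'd': 10→0 ⇒ 3;  out=∅∪out(3)=∅
  fail(8) 'ddaadd': from fail(7)=3 chase 'd': 3 ⇒ 4;  out={1}∪out(4)={1,5}

Scan:
pos 0 'a': at 10  → match P3@[0:0]
pos 1 'd': at 3 (fail-walked)
pos 2 'b': at 9  → match P2@[1:2]
pos 3 'a': at 11 (fail-walked)  → match P3@[3:3],P4@[2:3]
pos 4 'c': at 0 (fail-walked)
pos 5 'd': at 3
pos 6 'b': at 9  → match P2@[5:6]
pos 7 'b': at 1 (fail-walked)
pos 8 'b': at 1 (fail-walked)
pos 9 'c': at 0 (fail-walked)
pos 10 'c': at 0
pos 11 'd': at 3
pos 12 'b': at 9  → match P2@[11:12]
pos 13 'a': at 11 (fail-walked)  → match P3@[13:13],P4@[12:13]
pos 14 'b': at 1 (fail-walked)
pos 15 'a': at 11  → match P3@[15:15],P4@[14:15]
pos 16 'a': at 10 (fail-walked)  → match P3@[16:16]
pos 17 'd': at 3 (fail-walked)
pos 18 'b': at 9  → match P2@[17:18]
pos 19 'a': at 11 (fail-walked)  → match P3@[19:19],P4@[18:19]
pos 20 'd': at 3 (fail-walked)
pos 21 'd': at 4  → match P5@[20:21]
pos 22 'a': at 5  → match P3@[22:22]
pos 23 'a': at 6  → match P3@[23:23]
pos 24 'd': at 7
pos 25 'd': at 8  → match P1@[20:25],P5@[24:25]
pos 26 'd': at 4 (fail-walked)  → match P5@[25:26]
pos 27 'b': at 9 (fail-walked)  → match P2@[26:27]
pos 28 'd': at 2 (fail-walked)  → match P0@[27:28]
pos 29 'd': at 4 (fail-walked)  → match P5@[28:29]
pos 30 'a': at 5  → match P3@[30:30]
pos 31 'a': at 6  → match P3@[31:31]
pos 32 'd': at 7
pos 33 'd': at 8  → match P1@[28:33],P5@[32:33]
pos 34 'b': at 9 (fail-walked)  → match P2@[33:34]
pos 35 'a': at 11 (fail-walked)  → match P3@[35:35],P4@[34:35]
pos 36 'd': at 3 (fail-walked)
pos 37 'b': at 9  → match P2@[36:37]
pos 38 'b': at 1 (fail-walked)
pos 39 'a': at 11  → match P3@[39:39],P4@[38:39]
pos 40 'c': at 0 (fail-walked)
pos 41 'b': at 1
pos 42 'd': at 2  → match P0@[41:42]
pos 43 'd': at 4 (fail-walked)  → match P5@[42:43]
pos 44 'b': at 9 (fail-walked)  → match P2@[43:44]
pos 45 'b': at 1 (fail-walked)
pos 46 'c': at 0 (fail-walked)
pos 47 'c': at 0
pos 48 'b': at 1
pos 49 'd': at 2  → match P0@[48:49]
pos 50 'd': at 4 (fail-walked)  → match P5@[49:50]
pos 51 'a': at 5  → match P3@[51:51]
pos 52 'd': at 3 (fail-walked)
pos 53 'd': at 4  → match P5@[52:53]
pos 54 'd': at 4 (fail-walked)  → match P5@[53:54]

Matches: [[0,3],[2,2],[3,3],[3,4],[6,2],[12,2],[13,3],[13,4],[15,3],[15,4],[16,3],[18,2],[19,3],[19,4],[21,5],[22,3],[23,3],[25,1],[25,5],[26,5],[27,2],[28,0],[29,5],[30,3],[31,3],[33,1],[33,5],[34,2],[35,3],[35,4],[37,2],[39,3],[39,4],[42,0],[43,5],[44,2],[49,0],[50,5],[51,3],[53,5],[54,5]]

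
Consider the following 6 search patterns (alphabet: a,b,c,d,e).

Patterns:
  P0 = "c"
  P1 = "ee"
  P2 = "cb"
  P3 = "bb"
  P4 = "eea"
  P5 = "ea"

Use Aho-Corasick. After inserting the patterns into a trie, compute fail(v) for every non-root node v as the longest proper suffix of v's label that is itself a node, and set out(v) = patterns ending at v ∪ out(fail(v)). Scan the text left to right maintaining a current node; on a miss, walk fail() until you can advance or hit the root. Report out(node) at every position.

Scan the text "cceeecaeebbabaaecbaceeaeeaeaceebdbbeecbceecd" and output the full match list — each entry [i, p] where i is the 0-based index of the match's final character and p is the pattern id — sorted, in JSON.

Construct AC machine:
Trie (insert patterns):
  0='ε' goto b→5 c→1 e→2
  1='c' goto b→4  [P0 ends]
  2='e' goto a→8 e→3
  3='ee' goto a→7  [P1 ends]
  4='cb' goto ·  [P2 ends]
  5='b' goto b→6
  6='bb' goto ·  [P3 ends]
  7='eea' goto ·  [P4 ends]
  8='ea' goto ·  [P5 ends]

BFS fail/out derivation:
  n1('c'): parent n0 fail=0; on 'c' 0 → fail=0;  out {0}∪∅={0}
  n2('e'): parent n0 fail=0; on 'e' 0 → fail=0;  out ∅∪∅=∅
  n5('b'): parent n0 fail=0; on 'b' 0 → fail=0;  out ∅∪∅=∅
  n3('ee'): parent n2 fail=0; on 'e' 0 → fail=2;  out {1}∪∅={1}
  n4('cb'): parent n1 fail=0; on 'b' 0 → fail=5;  out {2}∪∅={2}
  n6('bb'): parent n5 fail=0; on 'b' 0 → fail=5;  out {3}∪∅={3}
  n8('ea'): parent n2 fail=0; on 'a' 0 → fail=0;  out {5}∪∅={5}
  n7('eea'): parent n3 fail=2; on 'a' 2 → fail=8;  out {4}∪{5}={4,5}

Scan:
[0] read 'c'  n0⇒n1  emit P0@[0:0]
[1] read 'c'  n1⇒n1 (fail-walked)  emit P0@[1:1]
[2] read 'e'  n1⇒n2 (fail-walked)
[3] read 'e'  n2⇒n3  emit P1@[2:3]
[4] read 'e'  n3⇒n3 (fail-walked)  emit P1@[3:4]
[5] read 'c'  n3⇒n1 (fail-walked)  emit P0@[5:5]
[6] read 'a'  n1⇒n0 (fail-walked)
[7] read 'e'  n0⇒n2
[8] read 'e'  n2⇒n3  emit P1@[7:8]
[9] read 'b'  n3⇒n5 (fail-walked)
[10] read 'b'  n5⇒n6  emit P3@[9:10]
[11] read 'a'  n6⇒n0 (fail-walked)
[12] read 'b'  n0⇒n5
[13] read 'a'  n5⇒n0 (fail-walked)
[14] read 'a'  n0⇒n0
[15] read 'e'  n0⇒n2
[16] read 'c'  n2⇒n1 (fail-walked)  emit P0@[16:16]
[17] read 'b'  n1⇒n4  emit P2@[16:17]
[18] read 'a'  n4⇒n0 (fail-walked)
[19] read 'c'  n0⇒n1  emit P0@[19:19]
[20] read 'e'  n1⇒n2 (fail-walked)
[21] read 'e'  n2⇒n3  emit P1@[20:21]
[22] read 'a'  n3⇒n7  emit P4@[20:22],P5@[21:22]
[23] read 'e'  n7⇒n2 (fail-walked)
[24] read 'e'  n2⇒n3  emit P1@[23:24]
[25] read 'a'  n3⇒n7  emit P4@[23:25],P5@[24:25]
[26] read 'e'  n7⇒n2 (fail-walked)
[27] read 'a'  n2⇒n8  emit P5@[26:27]
[28] read 'c'  n8⇒n1 (fail-walked)  emit P0@[28:28]
[29] read 'e'  n1⇒n2 (fail-walked)
[30] read 'e'  n2⇒n3  emit P1@[29:30]
[31] read 'b'  n3⇒n5 (fail-walked)
[32] read 'd'  n5⇒n0 (fail-walked)
[33] read 'b'  n0⇒n5
[34] read 'b'  n5⇒n6  emit P3@[33:34]
[35] read 'e'  n6⇒n2 (fail-walked)
[36] read 'e'  n2⇒n3  emit P1@[35:36]
[37] read 'c'  n3⇒n1 (fail-walked)  emit P0@[37:37]
[38] read 'b'  n1⇒n4  emit P2@[37:38]
[39] read 'c'  n4⇒n1 (fail-walked)  emit P0@[39:39]
[40] read 'e'  n1⇒n2 (fail-walked)
[41] read 'e'  n2⇒n3  emit P1@[40:41]
[42] read 'c'  n3⇒n1 (fail-walked)  emit P0@[42:42]
[43] read 'd'  n1⇒n0 (fail-walked)

Result: [[0,0],[1,0],[3,1],[4,1],[5,0],[8,1],[10,3],[16,0],[17,2],[19,0],[21,1],[22,4],[22,5],[24,1],[25,4],[25,5],[27,5],[28,0],[30,1],[34,3],[36,1],[37,0],[38,2],[39,0],[41,1],[42,0]]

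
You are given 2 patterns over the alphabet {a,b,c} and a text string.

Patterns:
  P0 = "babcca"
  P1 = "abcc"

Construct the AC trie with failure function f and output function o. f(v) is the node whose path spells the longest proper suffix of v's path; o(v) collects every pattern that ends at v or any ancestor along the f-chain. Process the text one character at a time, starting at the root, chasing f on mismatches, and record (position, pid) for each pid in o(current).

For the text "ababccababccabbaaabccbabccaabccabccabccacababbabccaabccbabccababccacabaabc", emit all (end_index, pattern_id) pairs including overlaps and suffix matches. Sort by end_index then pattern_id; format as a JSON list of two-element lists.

Build:
Trie nodes:
  n0 'ε': a→7 b→1
  n1 'b': a→2
  n2 'ba': b→3
  n3 'bab': c→4
  n4 'babc': c→5
  n5 'babcc': a→6
  n6 'babcca': ·  [P0 ends]
  n7 'a': b→8
  n8 'ab': c→9
  n9 'abc': c→10
  n10 'abcc': ·  [P1 ends]

Failure links (BFS by depth):
  fail(1) 'b': from fail(0)=0 chase 'b': 0 ⇒ 0;  out=∅∪out(0)=∅
  fail(7) 'a': from fail(0)=0 chase 'a': 0 ⇒ 0;  out=∅∪out(0)=∅
  fail(2) 'ba': from fail(1)=0 chase 'a': 0 ⇒ 7;  out=∅∪out(7)=∅
  fail(8) 'ab': from fail(7)=0 chase 'b': 0 ⇒ 1;  out=∅∪out(1)=∅
  fail(3) 'bab': from fail(2)=7 chase 'b': 7 ⇒ 8;  out=∅∪out(8)=∅
  fail(9) 'abc': from fail(8)=1 chase 'c': 1→0 ⇒ 0;  out=∅∪out(0)=∅
  fail(4) 'babc': from fail(3)=8 chase 'c': 8 ⇒ 9;  out=∅∪out(9)=∅
  fail(10) 'abcc': from fail(9)=0 chase 'c': 0 ⇒ 0;  out={1}∪out(0)={1}
  fail(5) 'babcc': from fail(4)=9 chase 'c': 9 ⇒ 10;  out=∅∪out(10)={1}
  fail(6) 'babcca': from fail(5)=10 chase 'a': 10→0 ⇒ 7;  out={0}∪out(7)={0}

Text stream:
pos 0 'a': at 7
pos 1 'b': at 8
pos 2 'a': at 2 (via fail)
pos 3 'b': at 3
pos 4 'c': at 4
pos 5 'c': at 5  → match P1@[2:5]
pos 6 'a': at 6  → match P0@[1:6]
pos 7 'b': at 8 (via fail)
pos 8 'a': at 2 (via fail)
pos 9 'b': at 3
pos 10 'c': at 4
pos 11 'c': at 5  → match P1@[8:11]
pos 12 'a': at 6  → match P0@[7:12]
pos 13 'b': at 8 (via fail)
pos 14 'b': at 1 (via fail)
pos 15 'a': at 2
pos 16 'a': at 7 (via fail)
pos 17 'a': at 7 (via fail)
pos 18 'b': at 8
pos 19 'c': at 9
pos 20 'c': at 10  → match P1@[17:20]
pos 21 'b': at 1 (via fail)
pos 22 'a': at 2
pos 23 'b': at 3
pos 24 'c': at 4
pos 25 'c': at 5  → match P1@[22:25]
pos 26 'a': at 6  → match P0@[21:26]
pos 27 'a': at 7 (via fail)
pos 28 'b': at 8
pos 29 'c': at 9
pos 30 'c': at 10  → match P1@[27:30]
pos 31 'a': at 7 (via fail)
pos 32 'b': at 8
pos 33 'c': at 9
pos 34 'c': at 10  → match P1@[31:34]
pos 35 'a': at 7 (via fail)
pos 36 'b': at 8
pos 37 'c': at 9
pos 38 'c': at 10  → match P1@[35:38]
pos 39 'a': at 7 (via fail)
pos 40 'c': at 0 (via fail)
pos 41 'a': at 7
pos 42 'b': at 8
pos 43 'a': at 2 (via fail)
pos 44 'b': at 3
pos 45 'b': at 1 (via fail)
pos 46 'a': at 2
pos 47 'b': at 3
pos 48 'c': at 4
pos 49 'c': at 5  → match P1@[46:49]
pos 50 'a': at 6  → match P0@[45:50]
pos 51 'a': at 7 (via fail)
pos 52 'b': at 8
pos 53 'c': at 9
pos 54 'c': at 10  → match P1@[51:54]
pos 55 'b': at 1 (via fail)
pos 56 'a': at 2
pos 57 'b': at 3
pos 58 'c': at 4
pos 59 'c': at 5  → match P1@[56:59]
pos 60 'a': at 6  → match P0@[55:60]
pos 61 'b': at 8 (via fail)
pos 62 'a': at 2 (via fail)
pos 63 'b': at 3
pos 64 'c': at 4
pos 65 'c': at 5  → match P1@[62:65]
pos 66 'a': at 6  → match P0@[61:66]
pos 67 'c': at 0 (via fail)
pos 68 'a': at 7
pos 69 'b': at 8
pos 70 'a': at 2 (via fail)
pos 71 'a': at 7 (via fail)
pos 72 'b': at 8
pos 73 'c': at 9

Result: [[5,1],[6,0],[11,1],[12,0],[20,1],[25,1],[26,0],[30,1],[34,1],[38,1],[49,1],[50,0],[54,1],[59,1],[60,0],[65,1],[66,0]]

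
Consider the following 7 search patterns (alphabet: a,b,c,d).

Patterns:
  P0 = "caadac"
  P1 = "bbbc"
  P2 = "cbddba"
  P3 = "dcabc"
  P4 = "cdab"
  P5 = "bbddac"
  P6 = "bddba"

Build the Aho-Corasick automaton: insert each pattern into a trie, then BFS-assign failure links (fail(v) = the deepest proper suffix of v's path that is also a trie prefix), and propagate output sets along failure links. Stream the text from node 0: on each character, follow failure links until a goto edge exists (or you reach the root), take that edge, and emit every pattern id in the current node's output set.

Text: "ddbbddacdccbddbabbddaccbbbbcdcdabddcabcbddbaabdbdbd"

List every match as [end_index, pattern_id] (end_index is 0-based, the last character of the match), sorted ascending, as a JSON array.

Build automaton:
Trie (insert patterns):
  n0 'ε': b→7 c→1 d→16
  n1 'c': a→2 b→11 d→21
  n2 'ca': a→3
  n3 'caa': d→4
  n4 'caad': a→5
  n5 'caada': c→6
  n6 'caadac': ·  ←P0
  n7 'b': b→8 d→28
  n8 'bb': b→9 d→24
  n9 'bbb': c→10
  n10 'bbbc': ·  ←P1
  n11 'cb': d→12
  n12 'cbd': d→13
  n13 'cbdd': b→14
  n14 'cbddb': a→15
  n15 'cbddba': ·  ←P2
  n16 'd': c→17
  n17 'dc': a→18
  n18 'dca': b→19
  n19 'dcab': c→20
  n20 'dcabc': ·  ←P3
  n21 'cd': a→22
  n22 'cda': b→23
  n23 'cdab': ·  ←P4
  n24 'bbd': d→25
  n25 'bbdd': a→26
  n26 'bbdda': c→27
  n27 'bbddac': ·  ←P5
  n28 'bd': d→29
  n29 'bdd': b→30
  n30 'bddb': a→31
  n31 'bddba': ·  ←P6

Failure links (BFS by depth):
  n1('c'): parent n0 fail=0; on 'c' 0 → fail=0;  out ∅∪∅=∅
  n7('b'): parent n0 fail=0; on 'b' 0 → fail=0;  out ∅∪∅=∅
  n16('d'): parent n0 fail=0; on 'd' 0 → fail=0;  out ∅∪∅=∅
  n2('ca'): parent n1 fail=0; on 'a' 0 → fail=0;  out ∅∪∅=∅
  n8('bb'): parent n7 fail=0; on 'b' 0 → fail=7;  out ∅∪∅=∅
  n11('cb'): parent n1 fail=0; on 'b' 0 → fail=7;  out ∅∪∅=∅
  n17('dc'): parent n16 fail=0; on 'c' 0 → fail=1;  out ∅∪∅=∅
  n21('cd'): parent n1 fail=0; on 'd' 0 → fail=16;  out ∅∪∅=∅
  n28('bd'): parent n7 fail=0; on 'd' 0 → fail=16;  out ∅∪∅=∅
  n3('caa'): parent n2 fail=0; on 'a' 0 → fail=0;  out ∅∪∅=∅
  n9('bbb'): parent n8 fail=7; on 'b' 7 → fail=8;  out ∅∪∅=∅
  n12('cbd'): parent n11 fail=7; on 'd' 7 → fail=28;  out ∅∪∅=∅
  n18('dca'): parent n17 fail=1; on 'a' 1 → fail=2;  out ∅∪∅=∅
  n22('cda'): parent n21 fail=16; on 'a' 16→0 → fail=0;  out ∅∪∅=∅
  n24('bbd'): parent n8 fail=7; on 'd' 7 → fail=28;  out ∅∪∅=∅
  n29('bdd'): parent n28 fail=16; on 'd' 16→0 → fail=16;  out ∅∪∅=∅
  n4('caad'): parent n3 fail=0; on 'd' 0 → fail=16;  out ∅∪∅=∅
  n10('bbbc'): parent n9 fail=8; on 'c' 8→7→0 → fail=1;  out {1}∪∅={1}
  n13('cbdd'): parent n12 fail=28; on 'd' 28 → fail=29;  out ∅∪∅=∅
  n19('dcab'): parent n18 fail=2; on 'b' 2→0 → fail=7;  out ∅∪∅=∅
  n23('cdab'): parent n22 fail=0; on 'b' 0 → fail=7;  out {4}∪∅={4}
  n25('bbdd'): parent n24 fail=28; on 'd' 28 → fail=29;  out ∅∪∅=∅
  n30('bddb'): parent n29 fail=16; on 'b' 16→0 → fail=7;  out ∅∪∅=∅
  n5('caada'): parent n4 fail=16; on 'a' 16→0 → fail=0;  out ∅∪∅=∅
  n14('cbddb'): parent n13 fail=29; on 'b' 29 → fail=30;  out ∅∪∅=∅
  n20('dcabc'): parent n19 fail=7; on 'c' 7→0 → fail=1;  out {3}∪∅={3}
  n26('bbdda'): parent n25 fail=29; on 'a' 29→16→0 → fail=0;  out ∅∪∅=∅
  n31('bddba'): parent n30 fail=7; on 'a' 7→0 → fail=0;  out {6}∪∅={6}
  n6('caadac'): parent n5 fail=0; on 'c' 0 → fail=1;  out {0}∪∅={0}
  n15('cbddba'): parent n14 fail=30; on 'a' 30 → fail=31;  out {2}∪{6}={2,6}
  n27('bbddac'): parent n26 fail=0; on 'c' 0 → fail=1;  out {5}∪∅={5}

Text stream:
pos 0 'd': at 16
pos 1 'd': at 16 (fail-walked)
pos 2 'b': at 7 (fail-walked)
pos 3 'b': at 8
pos 4 'd': at 24
pos 5 'd': at 25
pos 6 'a': at 26
pos 7 'c': at 27  → match P5@[2:7]
pos 8 'd': at 21 (fail-walked)
pos 9 'c': at 17 (fail-walked)
pos 10 'c': at 1 (fail-walked)
pos 11 'b': at 11
pos 12 'd': at 12
pos 13 'd': at 13
pos 14 'b': at 14
pos 15 'a': at 15  → match P2@[10:15],P6@[11:15]
pos 16 'b': at 7 (fail-walked)
pos 17 'b': at 8
pos 18 'd': at 24
pos 19 'd': at 25
pos 20 'a': at 26
pos 21 'c': at 27  → match P5@[16:21]
pos 22 'c': at 1 (fail-walked)
pos 23 'b': at 11
pos 24 'b': at 8 (fail-walked)
pos 25 'b': at 9
pos 26 'b': at 9 (fail-walked)
pos 27 'c': at 10  → match P1@[24:27]
pos 28 'd': at 21 (fail-walked)
pos 29 'c': at 17 (fail-walked)
pos 30 'd': at 21 (fail-walked)
pos 31 'a': at 22
pos 32 'b': at 23  → match P4@[29:32]
pos 33 'd': at 28 (fail-walked)
pos 34 'd': at 29
pos 35 'c': at 17 (fail-walked)
pos 36 'a': at 18
pos 37 'b': at 19
pos 38 'c': at 20  → match P3@[34:38]
pos 39 'b': at 11 (fail-walked)
pos 40 'd': at 12
pos 41 'd': at 13
pos 42 'b': at 14
pos 43 'a': at 15  → match P2@[38:43],P6@[39:43]
pos 44 'a': at 0 (fail-walked)
pos 45 'b': at 7
pos 46 'd': at 28
pos 47 'b': at 7 (fail-walked)
pos 48 'd': at 28
pos 49 'b': at 7 (fail-walked)
pos 50 'd': at 28

All matches (sorted): [[7,5],[15,2],[15,6],[21,5],[27,1],[32,4],[38,3],[43,2],[43,6]]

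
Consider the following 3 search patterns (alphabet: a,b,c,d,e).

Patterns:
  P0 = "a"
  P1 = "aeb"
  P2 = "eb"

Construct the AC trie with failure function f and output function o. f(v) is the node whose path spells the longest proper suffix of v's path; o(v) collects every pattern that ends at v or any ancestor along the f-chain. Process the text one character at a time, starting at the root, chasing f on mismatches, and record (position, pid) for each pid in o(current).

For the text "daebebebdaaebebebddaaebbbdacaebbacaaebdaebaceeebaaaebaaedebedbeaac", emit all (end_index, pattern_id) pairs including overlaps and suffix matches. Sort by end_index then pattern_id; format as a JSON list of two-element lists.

Build automaton:
Trie nodes:
  n0 'ε': a→1 e→4
  n1 'a': e→2  [P0 ends]
  n2 'ae': b→3
  n3 'aeb': ·  [P1 ends]
  n4 'e': b→5
  n5 'eb': ·  [P2 ends]

BFS fail/out derivation:
  fail(1) 'a': from fail(0)=0 chase 'a': 0 ⇒ 0;  out={0}∪out(0)={0}
  fail(4) 'e': from fail(0)=0 chase 'e': 0 ⇒ 0;  out=∅∪out(0)=∅
  fail(2) 'ae': from fail(1)=0 chase 'e': 0 ⇒ 4;  out=∅∪out(4)=∅
  fail(5) 'eb': from fail(4)=0 chase 'b': 0 ⇒ 0;  out={2}∪out(0)={2}
  fail(3) 'aeb': from fail(2)=4 chase 'b': 4 ⇒ 5;  out={1}∪out(5)={1,2}

Text stream:
i=0 'd': node 0→0
i=1 'a': node 0→1  → match P0@[1:1]
i=2 'e': node 1→2
i=3 'b': node 2→3  → match P1@[1:3],P2@[2:3]
i=4 'e': node 3→4 (fail-walked)
i=5 'b': node 4→5  → match P2@[4:5]
i=6 'e': node 5→4 (fail-walked)
i=7 'b': node 4→5  → match P2@[6:7]
i=8 'd': node 5→0 (fail-walked)
i=9 'a': node 0→1  → match P0@[9:9]
i=10 'a': node 1→1 (fail-walked)  → match P0@[10:10]
i=11 'e': node 1→2
i=12 'b': node 2→3  → match P1@[10:12],P2@[11:12]
i=13 'e': node 3→4 (fail-walked)
i=14 'b': node 4→5  → match P2@[13:14]
i=15 'e': node 5→4 (fail-walked)
i=16 'b': node 4→5  → match P2@[15:16]
i=17 'd': node 5→0 (fail-walked)
i=18 'd': node 0→0
i=19 'a': node 0→1  → match P0@[19:19]
i=20 'a': node 1→1 (fail-walked)  → match P0@[20:20]
i=21 'e': node 1→2
i=22 'b': node 2→3  → match P1@[20:22],P2@[21:22]
i=23 'b': node 3→0 (fail-walked)
i=24 'b': node 0→0
i=25 'd': node 0→0
i=26 'a': node 0→1  → match P0@[26:26]
i=27 'c': node 1→0 (fail-walked)
i=28 'a': node 0→1  → match P0@[28:28]
i=29 'e': node 1→2
i=30 'b': node 2→3  → match P1@[28:30],P2@[29:30]
i=31 'b': node 3→0 (fail-walked)
i=32 'a': node 0→1  → match P0@[32:32]
i=33 'c': node 1→0 (fail-walked)
i=34 'a': node 0→1  → match P0@[34:34]
i=35 'a': node 1→1 (fail-walked)  → match P0@[35:35]
i=36 'e': node 1→2
i=37 'b': node 2→3  → match P1@[35:37],P2@[36:37]
i=38 'd': node 3→0 (fail-walked)
i=39 'a': node 0→1  → match P0@[39:39]
i=40 'e': node 1→2
i=41 'b': node 2→3  → match P1@[39:41],P2@[40:41]
i=42 'a': node 3→1 (fail-walked)  → match P0@[42:42]
i=43 'c': node 1→0 (fail-walked)
i=44 'e': node 0→4
i=45 'e': node 4→4 (fail-walked)
i=46 'e': node 4→4 (fail-walked)
i=47 'b': node 4→5  → match P2@[46:47]
i=48 'a': node 5→1 (fail-walked)  → match P0@[48:48]
i=49 'a': node 1→1 (fail-walked)  → match P0@[49:49]
i=50 'a': node 1→1 (fail-walked)  → match P0@[50:50]
i=51 'e': node 1→2
i=52 'b': node 2→3  → match P1@[50:52],P2@[51:52]
i=53 'a': node 3→1 (fail-walked)  → match P0@[53:53]
i=54 'a': node 1→1 (fail-walked)  → match P0@[54:54]
i=55 'e': node 1→2
i=56 'd': node 2→0 (fail-walked)
i=57 'e': node 0→4
i=58 'b': node 4→5  → match P2@[57:58]
i=59 'e': node 5→4 (fail-walked)
i=60 'd': node 4→0 (fail-walked)
i=61 'b': node 0→0
i=62 'e': node 0→4
i=63 'a': node 4→1 (fail-walked)  → match P0@[63:63]
i=64 'a': node 1→1 (fail-walked)  → match P0@[64:64]
i=65 'c': node 1→0 (fail-walked)

Matches: [[1,0],[3,1],[3,2],[5,2],[7,2],[9,0],[10,0],[12,1],[12,2],[14,2],[16,2],[19,0],[20,0],[22,1],[22,2],[26,0],[28,0],[30,1],[30,2],[32,0],[34,0],[35,0],[37,1],[37,2],[39,0],[41,1],[41,2],[42,0],[47,2],[48,0],[49,0],[50,0],[52,1],[52,2],[53,0],[54,0],[58,2],[63,0],[64,0]]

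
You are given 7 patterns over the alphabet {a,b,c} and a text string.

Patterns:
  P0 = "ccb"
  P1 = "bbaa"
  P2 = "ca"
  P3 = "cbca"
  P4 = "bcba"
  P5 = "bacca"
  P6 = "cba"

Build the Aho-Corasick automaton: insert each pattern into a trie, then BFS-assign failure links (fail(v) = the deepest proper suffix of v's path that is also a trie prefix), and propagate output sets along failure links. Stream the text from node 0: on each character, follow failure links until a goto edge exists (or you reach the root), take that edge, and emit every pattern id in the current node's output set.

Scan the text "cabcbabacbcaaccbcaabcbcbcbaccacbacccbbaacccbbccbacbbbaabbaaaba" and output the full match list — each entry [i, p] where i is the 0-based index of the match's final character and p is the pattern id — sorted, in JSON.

Build automaton:
Trie (insert patterns):
  0='ε' goto b→4 c→1
  1='c' goto a→8 b→9 c→2
  2='cc' goto b→3
  3='ccb' goto ·  ←P0
  4='b' goto a→15 b→5 c→12
  5='bb' goto a→6
  6='bba' goto a→7
  7='bbaa' goto ·  ←P1
  8='ca' goto ·  ←P2
  9='cb' goto a→19 c→10
  10='cbc' goto a→11
  11='cbca' goto ·  ←P3
  12='bc' goto b→13
  13='bcb' goto a→14
  14='bcba' goto ·  ←P4
  15='ba' goto c→16
  16='bac' goto c→17
  17='bacc' goto a→18
  18='bacca' goto ·  ←P5
  19='cba' goto ·  ←P6

Failure links (BFS by depth):
  fail(1) 'c': from fail(0)=0 chase 'c': 0 ⇒ 0;  out=∅∪out(0)=∅
  fail(4) 'b': from fail(0)=0 chase 'b': 0 ⇒ 0;  out=∅∪out(0)=∅
  fail(2) 'cc': from fail(1)=0 chase 'c': 0 ⇒ 1;  out=∅∪out(1)=∅
  fail(5) 'bb': from fail(4)=0 chase 'b': 0 ⇒ 4;  out=∅∪out(4)=∅
  fail(8) 'ca': from fail(1)=0 chase 'a': 0 ⇒ 0;  out={2}∪out(0)={2}
  fail(9) 'cb': from fail(1)=0 chase 'b': 0 ⇒ 4;  out=∅∪out(4)=∅
  fail(12) 'bc': from fail(4)=0 chase 'c': 0 ⇒ 1;  out=∅∪out(1)=∅
  fail(15) 'ba': from fail(4)=0 chase 'a': 0 ⇒ 0;  out=∅∪out(0)=∅
  fail(3) 'ccb': from fail(2)=1 chase 'b': 1 ⇒ 9;  out={0}∪out(9)={0}
  fail(6) 'bba': from fail(5)=4 chase 'a': 4 ⇒ 15;  out=∅∪out(15)=∅
  fail(10) 'cbc': from fail(9)=4 chase 'c': 4 ⇒ 12;  out=∅∪out(12)=∅
  fail(13) 'bcb': from fail(12)=1 chase 'b': 1 ⇒ 9;  out=∅∪out(9)=∅
  fail(16) 'bac': from fail(15)=0 chase 'c': 0 ⇒ 1;  out=∅∪out(1)=∅
  fail(19) 'cba': from fail(9)=4 chase 'a': 4 ⇒ 15;  out={6}∪out(15)={6}
  fail(7) 'bbaa': from fail(6)=15 chase 'a': 15→0 ⇒ 0;  out={1}∪out(0)={1}
  fail(11) 'cbca': from fail(10)=12 chase 'a': 12→1 ⇒ 8;  out={3}∪out(8)={2,3}
  fail(14) 'bcba': from fail(13)=9 chase 'a': 9 ⇒ 19;  out={4}∪out(19)={4,6}
  fail(17) 'bacc': from fail(16)=1 chase 'c': 1 ⇒ 2;  out=∅∪out(2)=∅
  fail(18) 'bacca': from fail(17)=2 chase 'a': 2→1 ⇒ 8;  out={5}∪out(8)={2,5}

Run:
pos 0 'c': at 1
pos 1 'a': at 8  emit P2@[0:1]
pos 2 'b': at 4 (via fail)
pos 3 'c': at 12
pos 4 'b': at 13
pos 5 'a': at 14  emit P4@[2:5],P6@[3:5]
pos 6 'b': at 4 (via fail)
pos 7 'a': at 15
pos 8 'c': at 16
pos 9 'b': at 9 (via fail)
pos 10 'c': at 10
pos 11 'a': at 11  emit P2@[10:11],P3@[8:11]
pos 12 'a': at 0 (via fail)
pos 13 'c': at 1
pos 14 'c': at 2
pos 15 'b': at 3  emit P0@[13:15]
pos 16 'c': at 10 (via fail)
pos 17 'a': at 11  emit P2@[16:17],P3@[14:17]
pos 18 'a': at 0 (via fail)
pos 19 'b': at 4
pos 20 'c': at 12
pos 21 'b': at 13
pos 22 'c': at 10 (via fail)
pos 23 'b': at 13 (via fail)
pos 24 'c': at 10 (via fail)
pos 25 'b': at 13 (via fail)
pos 26 'a': at 14  emit P4@[23:26],P6@[24:26]
pos 27 'c': at 16 (via fail)
pos 28 'c': at 17
pos 29 'a': at 18  emit P2@[28:29],P5@[25:29]
pos 30 'c': at 1 (via fail)
pos 31 'b': at 9
pos 32 'a': at 19  emit P6@[30:32]
pos 33 'c': at 16 (via fail)
pos 34 'c': at 17
pos 35 'c': at 2 (via fail)
pos 36 'b': at 3  emit P0@[34:36]
pos 37 'b': at 5 (via fail)
pos 38 'a': at 6
pos 39 'a': at 7  emit P1@[36:39]
pos 40 'c': at 1 (via fail)
pos 41 'c': at 2
pos 42 'c': at 2 (via fail)
pos 43 'b': at 3  emit P0@[41:43]
pos 44 'b': at 5 (via fail)
pos 45 'c': at 12 (via fail)
pos 46 'c': at 2 (via fail)
pos 47 'b': at 3  emit P0@[45:47]
pos 48 'a': at 19 (via fail)  emit P6@[46:48]
pos 49 'c': at 16 (via fail)
pos 50 'b': at 9 (via fail)
pos 51 'b': at 5 (via fail)
pos 52 'b': at 5 (via fail)
pos 53 'a': at 6
pos 54 'a': at 7  emit P1@[51:54]
pos 55 'b': at 4 (via fail)
pos 56 'b': at 5
pos 57 'a': at 6
pos 58 'a': at 7  emit P1@[55:58]
pos 59 'a': at 0 (via fail)
pos 60 'b': at 4
pos 61 'a': at 15

Matches: [[1,2],[5,4],[5,6],[11,2],[11,3],[15,0],[17,2],[17,3],[26,4],[26,6],[29,2],[29,5],[32,6],[36,0],[39,1],[43,0],[47,0],[48,6],[54,1],[58,1]]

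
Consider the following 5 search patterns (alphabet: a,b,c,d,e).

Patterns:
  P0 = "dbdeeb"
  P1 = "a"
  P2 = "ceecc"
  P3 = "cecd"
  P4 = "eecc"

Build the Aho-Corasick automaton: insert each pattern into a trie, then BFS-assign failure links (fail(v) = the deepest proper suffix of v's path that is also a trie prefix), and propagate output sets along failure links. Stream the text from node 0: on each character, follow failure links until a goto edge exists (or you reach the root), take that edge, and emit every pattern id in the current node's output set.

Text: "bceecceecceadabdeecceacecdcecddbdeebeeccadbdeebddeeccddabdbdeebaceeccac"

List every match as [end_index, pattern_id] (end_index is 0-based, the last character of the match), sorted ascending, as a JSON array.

Construct AC machine:
Trie nodes:
  0='ε' goto a→7 c→8 d→1 e→15
  1='d' goto b→2
  2='db' goto d→3
  3='dbd' goto e→4
  4='dbde' goto e→5
  5='dbdee' goto b→6
  6='dbdeeb' goto ·  ←P0
  7='a' goto ·  ←P1
  8='c' goto e→9
  9='ce' goto c→13 e→10
  10='cee' goto c→11
  11='ceec' goto c→12
  12='ceecc' goto ·  ←P2
  13='cec' goto d→14
  14='cecd' goto ·  ←P3
  15='e' goto e→16
  16='ee' goto c→17
  17='eec' goto c→18
  18='eecc' goto ·  ←P4

BFS fail/out derivation:
  n1('d'): parent n0 fail=0; on 'd' 0 → fail=0;  out ∅∪∅=∅
  n7('a'): parent n0 fail=0; on 'a' 0 → fail=0;  out {1}∪∅={1}
  n8('c'): parent n0 fail=0; on 'c' 0 → fail=0;  out ∅∪∅=∅
  n15('e'): parent n0 fail=0; on 'e' 0 → fail=0;  out ∅∪∅=∅
  n2('db'): parent n1 fail=0; on 'b' 0 → fail=0;  out ∅∪∅=∅
  n9('ce'): parent n8 fail=0; on 'e' 0 → fail=15;  out ∅∪∅=∅
  n16('ee'): parent n15 fail=0; on 'e' 0 → fail=15;  out ∅∪∅=∅
  n3('dbd'): parent n2 fail=0; on 'd' 0 → fail=1;  out ∅∪∅=∅
  n10('cee'): parent n9 fail=15; on 'e' 15 → fail=16;  out ∅∪∅=∅
  n13('cec'): parent n9 fail=15; on 'c' 15→0 → fail=8;  out ∅∪∅=∅
  n17('eec'): parent n16 fail=15; on 'c' 15→0 → fail=8;  out ∅∪∅=∅
  n4('dbde'): parent n3 fail=1; on 'e' 1→0 → fail=15;  out ∅∪∅=∅
  n11('ceec'): parent n10 fail=16; on 'c' 16 → fail=17;  out ∅∪∅=∅
  n14('cecd'): parent n13 fail=8; on 'd' 8→0 → fail=1;  out {3}∪∅={3}
  n18('eecc'): parent n17 fail=8; on 'c' 8→0 → fail=8;  out {4}∪∅={4}
  n5('dbdee'): parent n4 fail=15; on 'e' 15 → fail=16;  out ∅∪∅=∅
  n12('ceecc'): parent n11 fail=17; on 'c' 17 → fail=18;  out {2}∪{4}={2,4}
  n6('dbdeeb'): parent n5 fail=16; on 'b' 16→15→0 → fail=0;  out {0}∪∅={0}

Scan:
i=0 'b': node 0→0
i=1 'c': node 0→8
i=2 'e': node 8→9
i=3 'e': node 9→10
i=4 'c': node 10→11
i=5 'c': node 11→12  ** P2@[1:5],P4@[2:5]
i=6 'e': node 12→9 (fail-walked)
i=7 'e': node 9→10
i=8 'c': node 10→11
i=9 'c': node 11→12  ** P2@[5:9],P4@[6:9]
i=10 'e': node 12→9 (fail-walked)
i=11 'a': node 9→7 (fail-walked)  ** P1@[11:11]
i=12 'd': node 7→1 (fail-walked)
i=13 'a': node 1→7 (fail-walked)  ** P1@[13:13]
i=14 'b': node 7→0 (fail-walked)
i=15 'd': node 0→1
i=16 'e': node 1→15 (fail-walked)
i=17 'e': node 15→16
i=18 'c': node 16→17
i=19 'c': node 17→18  ** P4@[16:19]
i=20 'e': node 18→9 (fail-walked)
i=21 'a': node 9→7 (fail-walked)  ** P1@[21:21]
i=22 'c': node 7→8 (fail-walked)
i=23 'e': node 8→9
i=24 'c': node 9→13
i=25 'd': node 13→14  ** P3@[22:25]
i=26 'c': node 14→8 (fail-walked)
i=27 'e': node 8→9
i=28 'c': node 9→13
i=29 'd': node 13→14  ** P3@[26:29]
i=30 'd': node 14→1 (fail-walked)
i=31 'b': node 1→2
i=32 'd': node 2→3
i=33 'e': node 3→4
i=34 'e': node 4→5
i=35 'b': node 5→6  ** P0@[30:35]
i=36 'e': node 6→15 (fail-walked)
i=37 'e': node 15→16
i=38 'c': node 16→17
i=39 'c': node 17→18  ** P4@[36:39]
i=40 'a': node 18→7 (fail-walked)  ** P1@[40:40]
i=41 'd': node 7→1 (fail-walked)
i=42 'b': node 1→2
i=43 'd': node 2→3
i=44 'e': node 3→4
i=45 'e': node 4→5
i=46 'b': node 5→6  ** P0@[41:46]
i=47 'd': node 6→1 (fail-walked)
i=48 'd': node 1→1 (fail-walked)
i=49 'e': node 1→15 (fail-walked)
i=50 'e': node 15→16
i=51 'c': node 16→17
i=52 'c': node 17→18  ** P4@[49:52]
i=53 'd': node 18→1 (fail-walked)
i=54 'd': node 1→1 (fail-walked)
i=55 'a': node 1→7 (fail-walked)  ** P1@[55:55]
i=56 'b': node 7→0 (fail-walked)
i=57 'd': node 0→1
i=58 'b': node 1→2
i=59 'd': node 2→3
i=60 'e': node 3→4
i=61 'e': node 4→5
i=62 'b': node 5→6  ** P0@[57:62]
i=63 'a': node 6→7 (fail-walked)  ** P1@[63:63]
i=64 'c': node 7→8 (fail-walked)
i=65 'e': node 8→9
i=66 'e': node 9→10
i=67 'c': node 10→11
i=68 'c': node 11→12  ** P2@[64:68],P4@[65:68]
i=69 'a': node 12→7 (fail-walked)  ** P1@[69:69]
i=70 'c': node 7→8 (fail-walked)

Result: [[5,2],[5,4],[9,2],[9,4],[11,1],[13,1],[19,4],[21,1],[25,3],[29,3],[35,0],[39,4],[40,1],[46,0],[52,4],[55,1],[62,0],[63,1],[68,2],[68,4],[69,1]]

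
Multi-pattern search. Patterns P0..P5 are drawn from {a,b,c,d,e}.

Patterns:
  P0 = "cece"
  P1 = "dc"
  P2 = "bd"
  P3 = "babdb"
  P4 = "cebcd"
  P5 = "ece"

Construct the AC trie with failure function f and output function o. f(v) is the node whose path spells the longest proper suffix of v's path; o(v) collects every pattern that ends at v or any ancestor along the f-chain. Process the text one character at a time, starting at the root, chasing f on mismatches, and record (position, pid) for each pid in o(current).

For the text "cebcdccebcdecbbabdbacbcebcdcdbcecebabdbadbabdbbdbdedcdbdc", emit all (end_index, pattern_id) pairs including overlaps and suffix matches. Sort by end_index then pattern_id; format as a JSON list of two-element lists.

Build automaton:
Trie nodes:
  0='ε' goto b→7 c→1 d→5 e→16
  1='c' goto e→2
  2='ce' goto b→13 c→3
  3='cec' goto e→4
  4='cece' goto ·  ←P0
  5='d' goto c→6
  6='dc' goto ·  ←P1
  7='b' goto a→9 d→8
  8='bd' goto ·  ←P2
  9='ba' goto b→10
  10='bab' goto d→11
  11='babd' goto b→12
  12='babdb' goto ·  ←P3
  13='ceb' goto c→14
  14='cebc' goto d→15
  15='cebcd' goto ·  ←P4
  16='e' goto c→17
  17='ec' goto e→18
  18='ece' goto ·  ←P5

BFS fail/out derivation:
  n1('c'): parent n0 fail=0; on 'c' 0 → fail=0;  out ∅∪∅=∅
  n5('d'): parent n0 fail=0; on 'd' 0 → fail=0;  out ∅∪∅=∅
  n7('b'): parent n0 fail=0; on 'b' 0 → fail=0;  out ∅∪∅=∅
  n16('e'): parent n0 fail=0; on 'e' 0 → fail=0;  out ∅∪∅=∅
  n2('ce'): parent n1 fail=0; on 'e' 0 → fail=16;  out ∅∪∅=∅
  n6('dc'): parent n5 fail=0; on 'c' 0 → fail=1;  out {1}∪∅={1}
  n8('bd'): parent n7 fail=0; on 'd' 0 → fail=5;  out {2}∪∅={2}
  n9('ba'): parent n7 fail=0; on 'a' 0 → fail=0;  out ∅∪∅=∅
  n17('ec'): parent n16 fail=0; on 'c' 0 → fail=1;  out ∅∪∅=∅
  n3('cec'): parent n2 fail=16; on 'c' 16 → fail=17;  out ∅∪∅=∅
  n10('bab'): parent n9 fail=0; on 'b' 0 → fail=7;  out ∅∪∅=∅
  n13('ceb'): parent n2 fail=16; on 'b' 16→0 → fail=7;  out ∅∪∅=∅
  n18('ece'): parent n17 fail=1; on 'e' 1 → fail=2;  out {5}∪∅={5}
  n4('cece'): parent n3 fail=17; on 'e' 17 → fail=18;  out {0}∪{5}={0,5}
  n11('babd'): parent n10 fail=7; on 'd' 7 → fail=8;  out ∅∪{2}={2}
  n14('cebc'): parent n13 fail=7; on 'c' 7→0 → fail=1;  out ∅∪∅=∅
  n12('babdb'): parent n11 fail=8; on 'b' 8→5→0 → fail=7;  out {3}∪∅={3}
  n15('cebcd'): parent n14 fail=1; on 'd' 1→0 → fail=5;  out {4}∪∅={4}

Text stream:
i=0 'c': node 0→1
i=1 'e': node 1→2
i=2 'b': node 2→13
i=3 'c': node 13→14
i=4 'd': node 14→15  emit P4@[0:4]
i=5 'c': node 15→6 (fail-walked)  emit P1@[4:5]
i=6 'c': node 6→1 (fail-walked)
i=7 'e': node 1→2
i=8 'b': node 2→13
i=9 'c': node 13→14
i=10 'd': node 14→15  emit P4@[6:10]
i=11 'e': node 15→16 (fail-walked)
i=12 'c': node 16→17
i=13 'b': node 17→7 (fail-walked)
i=14 'b': node 7→7 (fail-walked)
i=15 'a': node 7→9
i=16 'b': node 9→10
i=17 'd': node 10→11  emit P2@[16:17]
i=18 'b': node 11→12  emit P3@[14:18]
i=19 'a': node 12→9 (fail-walked)
i=20 'c': node 9→1 (fail-walked)
i=21 'b': node 1→7 (fail-walked)
i=22 'c': node 7→1 (fail-walked)
i=23 'e': node 1→2
i=24 'b': node 2→13
i=25 'c': node 13→14
i=26 'd': node 14→15  emit P4@[22:26]
i=27 'c': node 15→6 (fail-walked)  emit P1@[26:27]
i=28 'd': node 6→5 (fail-walked)
i=29 'b': node 5→7 (fail-walked)
i=30 'c': node 7→1 (fail-walked)
i=31 'e': node 1→2
i=32 'c': node 2→3
i=33 'e': node 3→4  emit P0@[30:33],P5@[31:33]
i=34 'b': node 4→13 (fail-walked)
i=35 'a': node 13→9 (fail-walked)
i=36 'b': node 9→10
i=37 'd': node 10→11  emit P2@[36:37]
i=38 'b': node 11→12  emit P3@[34:38]
i=39 'a': node 12→9 (fail-walked)
i=40 'd': node 9→5 (fail-walked)
i=41 'b': node 5→7 (fail-walked)
i=42 'a': node 7→9
i=43 'b': node 9→10
i=44 'd': node 10→11  emit P2@[43:44]
i=45 'b': node 11→12  emit P3@[41:45]
i=46 'b': node 12→7 (fail-walked)
i=47 'd': node 7→8  emit P2@[46:47]
i=48 'b': node 8→7 (fail-walked)
i=49 'd': node 7→8  emit P2@[48:49]
i=50 'e': node 8→16 (fail-walked)
i=51 'd': node 16→5 (fail-walked)
i=52 'c': node 5→6  emit P1@[51:52]
i=53 'd': node 6→5 (fail-walked)
i=54 'b': node 5→7 (fail-walked)
i=55 'd': node 7→8  emit P2@[54:55]
i=56 'c': node 8→6 (fail-walked)  emit P1@[55:56]

All matches (sorted): [[4,4],[5,1],[10,4],[17,2],[18,3],[26,4],[27,1],[33,0],[33,5],[37,2],[38,3],[44,2],[45,3],[47,2],[49,2],[52,1],[55,2],[56,1]]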